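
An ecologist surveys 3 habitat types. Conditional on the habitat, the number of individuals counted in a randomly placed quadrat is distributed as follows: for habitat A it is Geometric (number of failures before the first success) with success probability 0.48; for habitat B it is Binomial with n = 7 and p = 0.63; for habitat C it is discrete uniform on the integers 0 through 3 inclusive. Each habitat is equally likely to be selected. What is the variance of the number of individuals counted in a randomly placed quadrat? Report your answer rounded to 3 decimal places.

3.903

Per component, A: μ=1.08333, E[X²]=3.43056; B: μ=4.41, E[X²]=21.0798; C: μ=1.5, E[X²]=3.5.
E[X] = 0.333333·1.08333 + 0.333333·4.41 + 0.333333·1.5 = 2.33111.
E[X²] = 0.333333·3.43056 + 0.333333·21.0798 + 0.333333·3.5 = 9.33679.
Var(X) = E[X²] − (E[X])² = 9.33679 − 5.43408 = 3.90271.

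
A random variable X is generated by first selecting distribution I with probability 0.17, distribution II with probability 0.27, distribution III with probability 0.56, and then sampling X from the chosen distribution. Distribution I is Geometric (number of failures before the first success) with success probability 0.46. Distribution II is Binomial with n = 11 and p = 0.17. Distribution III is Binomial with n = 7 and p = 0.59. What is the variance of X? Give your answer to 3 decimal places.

Per component, I: μ=1.17391, E[X²]=3.93006; II: μ=1.87, E[X²]=5.049; III: μ=4.13, E[X²]=18.7502.
E[X] = 0.17·1.17391 + 0.27·1.87 + 0.56·4.13 = 3.01727.
E[X²] = 0.17·3.93006 + 0.27·5.049 + 0.56·18.7502 = 12.5315.
Var(X) = E[X²] − (E[X])² = 12.5315 − 9.10389 = 3.42756.

3.428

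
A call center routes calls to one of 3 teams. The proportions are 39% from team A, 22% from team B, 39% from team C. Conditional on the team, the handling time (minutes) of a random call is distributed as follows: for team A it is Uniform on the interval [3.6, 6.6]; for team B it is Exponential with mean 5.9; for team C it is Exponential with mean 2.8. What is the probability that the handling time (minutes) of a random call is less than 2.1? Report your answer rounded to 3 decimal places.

0.272

Conditional on each team, P(X < 2.1): A: 0; B: 0.29948; C: 0.527633.
By total probability, P(X < 2.1) = 0.39·0 + 0.22·0.29948 + 0.39·0.527633 = 0.271663.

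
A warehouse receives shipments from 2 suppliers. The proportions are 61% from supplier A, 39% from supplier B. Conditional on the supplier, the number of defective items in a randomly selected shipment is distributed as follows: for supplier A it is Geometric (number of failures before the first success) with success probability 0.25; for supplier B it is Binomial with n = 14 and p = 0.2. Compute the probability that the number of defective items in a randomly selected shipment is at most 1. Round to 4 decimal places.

0.3441

Conditional on each supplier, P(X ≤ 1): A: 0.4375; B: 0.197912.
By total probability, P(X ≤ 1) = 0.61·0.4375 + 0.39·0.197912 = 0.344061.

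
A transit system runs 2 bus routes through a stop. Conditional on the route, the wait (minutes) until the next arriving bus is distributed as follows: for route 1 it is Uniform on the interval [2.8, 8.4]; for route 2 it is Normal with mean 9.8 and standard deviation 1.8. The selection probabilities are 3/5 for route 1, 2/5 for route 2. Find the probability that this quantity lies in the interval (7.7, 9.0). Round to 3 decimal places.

Conditional on each route, P(7.7 < X < 9.0): 1: 0.125; 2: 0.206688.
By total probability, P(7.7 < X < 9.0) = 0.6·0.125 + 0.4·0.206688 = 0.157675.

0.158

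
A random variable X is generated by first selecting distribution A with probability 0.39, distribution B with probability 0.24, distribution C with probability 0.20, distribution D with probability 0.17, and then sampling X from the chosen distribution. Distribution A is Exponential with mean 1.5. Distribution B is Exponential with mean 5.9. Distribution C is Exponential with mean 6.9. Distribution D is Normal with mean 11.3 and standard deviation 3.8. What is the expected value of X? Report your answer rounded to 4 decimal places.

Component means — A: 1.5; B: 5.9; C: 6.9; D: 11.3.
E[X] = 0.39·1.5 + 0.24·5.9 + 0.2·6.9 + 0.17·11.3 = 5.302.

5.3020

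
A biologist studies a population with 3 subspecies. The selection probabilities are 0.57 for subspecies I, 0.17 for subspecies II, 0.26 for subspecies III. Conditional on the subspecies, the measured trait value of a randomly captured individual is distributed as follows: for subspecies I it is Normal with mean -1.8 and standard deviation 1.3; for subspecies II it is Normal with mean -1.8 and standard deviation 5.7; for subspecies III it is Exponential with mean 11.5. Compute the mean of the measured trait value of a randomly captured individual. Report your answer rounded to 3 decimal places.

1.658

Component means — I: -1.8; II: -1.8; III: 11.5.
E[X] = 0.57·-1.8 + 0.17·-1.8 + 0.26·11.5 = 1.658.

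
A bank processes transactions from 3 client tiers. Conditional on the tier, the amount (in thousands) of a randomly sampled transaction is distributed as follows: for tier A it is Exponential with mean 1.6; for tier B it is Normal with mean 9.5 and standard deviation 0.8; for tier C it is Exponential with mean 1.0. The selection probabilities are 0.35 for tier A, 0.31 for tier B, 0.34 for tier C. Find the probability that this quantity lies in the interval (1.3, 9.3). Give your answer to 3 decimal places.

0.371

Conditional on each tier, P(1.3 < X < 9.3): A: 0.440757; B: 0.401294; C: 0.27244.
By total probability, P(1.3 < X < 9.3) = 0.35·0.440757 + 0.31·0.401294 + 0.34·0.27244 = 0.371296.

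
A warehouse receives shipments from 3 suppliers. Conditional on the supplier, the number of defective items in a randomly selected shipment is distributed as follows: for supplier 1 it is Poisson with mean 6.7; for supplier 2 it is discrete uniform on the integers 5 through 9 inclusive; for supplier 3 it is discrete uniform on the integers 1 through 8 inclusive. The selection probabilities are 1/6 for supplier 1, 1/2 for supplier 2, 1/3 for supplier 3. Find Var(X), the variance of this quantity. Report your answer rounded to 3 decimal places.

5.185

Per component, 1: μ=6.7, E[X²]=51.59; 2: μ=7, E[X²]=51; 3: μ=4.5, E[X²]=25.5.
E[X] = 0.166667·6.7 + 0.5·7 + 0.333333·4.5 = 6.11667.
E[X²] = 0.166667·51.59 + 0.5·51 + 0.333333·25.5 = 42.5983.
Var(X) = E[X²] − (E[X])² = 42.5983 − 37.4136 = 5.18472.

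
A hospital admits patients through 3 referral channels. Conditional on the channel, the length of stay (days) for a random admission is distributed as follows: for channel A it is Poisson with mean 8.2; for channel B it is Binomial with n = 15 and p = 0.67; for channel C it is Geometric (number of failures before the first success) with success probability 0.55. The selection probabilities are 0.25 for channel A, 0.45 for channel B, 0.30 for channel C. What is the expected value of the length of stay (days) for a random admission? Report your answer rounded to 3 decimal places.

6.818

Component means — A: 8.2; B: 10.05; C: 0.818182.
E[X] = 0.25·8.2 + 0.45·10.05 + 0.3·0.818182 = 6.81795.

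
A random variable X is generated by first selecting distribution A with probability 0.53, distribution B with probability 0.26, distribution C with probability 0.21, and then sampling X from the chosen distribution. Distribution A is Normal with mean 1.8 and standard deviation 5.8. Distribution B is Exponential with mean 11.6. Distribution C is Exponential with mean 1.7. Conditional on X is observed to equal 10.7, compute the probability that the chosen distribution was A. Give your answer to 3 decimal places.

Likelihoods f(10.7 | ·): A: 0.0211923; B: 0.0342723; C: 0.00108655.
Posterior ∝ prior × likelihood. Numerator for A: 0.53·0.0211923 = 0.0112319.
Normalizing constant: 0.53·0.0211923 + 0.26·0.0342723 + 0.21·0.00108655 = 0.0203709.
P(A | observation) = 0.0112319 / 0.0203709 = 0.551372.

0.551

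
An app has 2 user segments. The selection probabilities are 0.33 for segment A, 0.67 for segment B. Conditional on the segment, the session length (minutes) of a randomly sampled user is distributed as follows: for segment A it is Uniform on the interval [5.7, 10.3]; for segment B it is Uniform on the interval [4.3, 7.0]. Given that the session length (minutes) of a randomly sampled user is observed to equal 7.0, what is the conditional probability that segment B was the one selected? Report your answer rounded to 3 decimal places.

Likelihoods f(7.0 | ·): A: 0.217391; B: 0.37037.
Posterior ∝ prior × likelihood. Numerator for B: 0.67·0.37037 = 0.248148.
Normalizing constant: 0.33·0.217391 + 0.67·0.37037 = 0.319887.
P(B | observation) = 0.248148 / 0.319887 = 0.775736.

0.776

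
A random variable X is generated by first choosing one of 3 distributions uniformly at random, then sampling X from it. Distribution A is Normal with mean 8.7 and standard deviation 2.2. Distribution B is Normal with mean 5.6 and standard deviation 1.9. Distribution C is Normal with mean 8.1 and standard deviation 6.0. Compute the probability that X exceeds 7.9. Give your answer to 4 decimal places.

Conditional on each component, P(X > 7.9): A: 0.641935; B: 0.113038; C: 0.513296.
By total probability, P(X > 7.9) = 0.333333·0.641935 + 0.333333·0.113038 + 0.333333·0.513296 = 0.422756.

0.4228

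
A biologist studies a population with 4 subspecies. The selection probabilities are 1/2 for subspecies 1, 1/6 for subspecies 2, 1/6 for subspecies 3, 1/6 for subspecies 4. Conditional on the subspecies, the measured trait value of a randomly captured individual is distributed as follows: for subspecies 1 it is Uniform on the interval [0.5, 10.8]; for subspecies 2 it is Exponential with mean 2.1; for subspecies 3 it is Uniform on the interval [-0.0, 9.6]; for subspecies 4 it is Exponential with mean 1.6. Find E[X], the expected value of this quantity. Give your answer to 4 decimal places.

4.2417

Component means — 1: 5.65; 2: 2.1; 3: 4.8; 4: 1.6.
E[X] = 0.5·5.65 + 0.166667·2.1 + 0.166667·4.8 + 0.166667·1.6 = 4.24167.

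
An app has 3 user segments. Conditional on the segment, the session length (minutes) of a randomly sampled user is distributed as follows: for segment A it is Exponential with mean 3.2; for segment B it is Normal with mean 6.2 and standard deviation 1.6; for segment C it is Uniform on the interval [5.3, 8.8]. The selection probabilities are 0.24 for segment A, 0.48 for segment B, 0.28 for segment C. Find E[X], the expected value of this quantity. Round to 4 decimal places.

5.7180

Component means — A: 3.2; B: 6.2; C: 7.05.
E[X] = 0.24·3.2 + 0.48·6.2 + 0.28·7.05 = 5.718.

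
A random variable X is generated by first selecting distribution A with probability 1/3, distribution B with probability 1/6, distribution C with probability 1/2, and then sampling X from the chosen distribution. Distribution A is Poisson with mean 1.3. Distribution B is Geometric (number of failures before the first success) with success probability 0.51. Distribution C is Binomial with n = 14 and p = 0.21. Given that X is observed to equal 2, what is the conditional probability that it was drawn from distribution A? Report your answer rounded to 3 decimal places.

0.356

Likelihoods P(X=2 | ·): A: 0.230289; B: 0.122451; C: 0.23714.
Posterior ∝ prior × likelihood. Numerator for A: 0.333333·0.230289 = 0.0767631.
Normalizing constant: 0.333333·0.230289 + 0.166667·0.122451 + 0.5·0.23714 = 0.215742.
P(A | observation) = 0.0767631 / 0.215742 = 0.35581.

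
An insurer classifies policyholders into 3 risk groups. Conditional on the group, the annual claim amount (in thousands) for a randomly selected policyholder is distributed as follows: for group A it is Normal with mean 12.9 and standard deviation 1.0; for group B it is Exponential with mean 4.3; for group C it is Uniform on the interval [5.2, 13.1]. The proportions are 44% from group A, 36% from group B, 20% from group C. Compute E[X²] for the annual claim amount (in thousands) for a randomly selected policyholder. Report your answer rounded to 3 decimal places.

104.758

For each component E[X²] = Var + (mean)², giving A: 167.41; B: 36.98; C: 88.9233.
Overall E[X²] = 0.44·167.41 + 0.36·36.98 + 0.2·88.9233 = 104.758.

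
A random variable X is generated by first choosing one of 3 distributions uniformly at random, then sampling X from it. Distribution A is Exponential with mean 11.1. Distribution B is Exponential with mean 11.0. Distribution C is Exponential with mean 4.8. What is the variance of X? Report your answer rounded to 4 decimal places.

97.7656

Per component, A: μ=11.1, E[X²]=246.42; B: μ=11, E[X²]=242; C: μ=4.8, E[X²]=46.08.
E[X] = 0.333333·11.1 + 0.333333·11 + 0.333333·4.8 = 8.96667.
E[X²] = 0.333333·246.42 + 0.333333·242 + 0.333333·46.08 = 178.167.
Var(X) = E[X²] − (E[X])² = 178.167 − 80.4011 = 97.7656.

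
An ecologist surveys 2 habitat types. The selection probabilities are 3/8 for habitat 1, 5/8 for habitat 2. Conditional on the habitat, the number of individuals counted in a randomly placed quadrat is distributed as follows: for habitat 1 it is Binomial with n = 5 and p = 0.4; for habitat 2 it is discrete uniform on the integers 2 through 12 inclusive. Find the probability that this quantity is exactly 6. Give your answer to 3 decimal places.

0.057

Conditional on each habitat, P(X = 6): 1: 0; 2: 0.0909091.
By total probability, P(X = 6) = 0.375·0 + 0.625·0.0909091 = 0.0568182.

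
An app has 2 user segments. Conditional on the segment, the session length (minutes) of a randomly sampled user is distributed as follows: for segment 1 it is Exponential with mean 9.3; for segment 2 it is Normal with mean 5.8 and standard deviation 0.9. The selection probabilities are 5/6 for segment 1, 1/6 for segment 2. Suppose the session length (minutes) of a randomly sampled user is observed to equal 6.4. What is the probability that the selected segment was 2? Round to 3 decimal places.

Likelihoods f(6.4 | ·): 1: 0.0540316; 2: 0.354942.
Posterior ∝ prior × likelihood. Numerator for 2: 0.166667·0.354942 = 0.059157.
Normalizing constant: 0.833333·0.0540316 + 0.166667·0.354942 = 0.104183.
P(2 | observation) = 0.059157 / 0.104183 = 0.567817.

0.568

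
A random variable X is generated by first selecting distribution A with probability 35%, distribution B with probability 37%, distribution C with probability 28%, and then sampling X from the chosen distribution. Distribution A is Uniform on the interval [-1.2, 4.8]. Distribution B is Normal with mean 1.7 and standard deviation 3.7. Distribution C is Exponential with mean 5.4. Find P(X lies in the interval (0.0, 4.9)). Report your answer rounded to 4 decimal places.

Conditional on each component, P(0.0 < X < 4.9): A: 0.8; B: 0.483491; C: 0.596431.
By total probability, P(0.0 < X < 4.9) = 0.35·0.8 + 0.37·0.483491 + 0.28·0.596431 = 0.625892.

0.6259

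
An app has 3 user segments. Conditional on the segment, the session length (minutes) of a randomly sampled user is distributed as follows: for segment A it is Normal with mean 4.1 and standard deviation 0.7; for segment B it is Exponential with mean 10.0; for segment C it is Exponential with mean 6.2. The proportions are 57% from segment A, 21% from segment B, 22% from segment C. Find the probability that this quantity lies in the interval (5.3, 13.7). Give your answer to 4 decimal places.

Conditional on each segment, P(5.3 < X < 13.7): A: 0.0432381; B: 0.334498; C: 0.315616.
By total probability, P(5.3 < X < 13.7) = 0.57·0.0432381 + 0.21·0.334498 + 0.22·0.315616 = 0.164326.

0.1643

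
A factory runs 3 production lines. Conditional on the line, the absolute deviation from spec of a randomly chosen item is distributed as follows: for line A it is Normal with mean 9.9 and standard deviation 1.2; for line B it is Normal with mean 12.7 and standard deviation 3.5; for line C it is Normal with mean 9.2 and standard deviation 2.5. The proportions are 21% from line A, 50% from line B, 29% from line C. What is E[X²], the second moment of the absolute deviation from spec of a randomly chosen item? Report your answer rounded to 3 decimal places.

For each component E[X²] = Var + (mean)², giving A: 99.45; B: 173.54; C: 90.89.
Overall E[X²] = 0.21·99.45 + 0.5·173.54 + 0.29·90.89 = 134.013.

134.013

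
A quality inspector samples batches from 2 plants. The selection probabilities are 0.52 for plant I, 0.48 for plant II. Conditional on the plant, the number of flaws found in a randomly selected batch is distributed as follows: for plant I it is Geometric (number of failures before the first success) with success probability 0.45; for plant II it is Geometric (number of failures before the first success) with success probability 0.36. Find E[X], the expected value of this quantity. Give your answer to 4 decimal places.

1.4889

Component means — I: 1.22222; II: 1.77778.
E[X] = 0.52·1.22222 + 0.48·1.77778 = 1.48889.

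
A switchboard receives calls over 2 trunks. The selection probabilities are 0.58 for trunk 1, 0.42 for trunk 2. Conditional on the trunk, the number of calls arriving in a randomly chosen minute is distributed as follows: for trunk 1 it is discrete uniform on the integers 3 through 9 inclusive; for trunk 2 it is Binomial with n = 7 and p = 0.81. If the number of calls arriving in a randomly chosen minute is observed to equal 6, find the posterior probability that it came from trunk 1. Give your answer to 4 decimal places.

Likelihoods P(X=6 | ·): 1: 0.142857; 2: 0.375631.
Posterior ∝ prior × likelihood. Numerator for 1: 0.58·0.142857 = 0.0828571.
Normalizing constant: 0.58·0.142857 + 0.42·0.375631 = 0.240622.
P(1 | observation) = 0.0828571 / 0.240622 = 0.344345.

0.3443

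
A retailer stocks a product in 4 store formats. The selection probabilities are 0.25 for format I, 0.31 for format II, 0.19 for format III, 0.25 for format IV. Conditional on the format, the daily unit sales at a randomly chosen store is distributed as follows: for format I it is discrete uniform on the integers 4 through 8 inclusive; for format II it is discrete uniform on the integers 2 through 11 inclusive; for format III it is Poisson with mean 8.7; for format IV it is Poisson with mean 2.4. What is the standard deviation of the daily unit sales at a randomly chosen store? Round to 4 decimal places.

3.1558

Per component, I: μ=6, E[X²]=38; II: μ=6.5, E[X²]=50.5; III: μ=8.7, E[X²]=84.39; IV: μ=2.4, E[X²]=8.16.
E[X] = 0.25·6 + 0.31·6.5 + 0.19·8.7 + 0.25·2.4 = 5.768.
E[X²] = 0.25·38 + 0.31·50.5 + 0.19·84.39 + 0.25·8.16 = 43.2291.
Var(X) = E[X²] − (E[X])² = 43.2291 − 33.2698 = 9.95928.
SD(X) = √9.95928 = 3.15583.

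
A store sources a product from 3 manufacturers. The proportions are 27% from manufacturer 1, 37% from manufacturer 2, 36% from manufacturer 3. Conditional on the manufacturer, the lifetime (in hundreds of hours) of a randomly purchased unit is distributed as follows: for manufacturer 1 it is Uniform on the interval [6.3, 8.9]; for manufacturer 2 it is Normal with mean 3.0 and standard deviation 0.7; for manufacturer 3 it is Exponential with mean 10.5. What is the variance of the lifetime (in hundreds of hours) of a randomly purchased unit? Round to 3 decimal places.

50.447

Per component, 1: μ=7.6, E[X²]=58.3233; 2: μ=3, E[X²]=9.49; 3: μ=10.5, E[X²]=220.5.
E[X] = 0.27·7.6 + 0.37·3 + 0.36·10.5 = 6.942.
E[X²] = 0.27·58.3233 + 0.37·9.49 + 0.36·220.5 = 98.6386.
Var(X) = E[X²] − (E[X])² = 98.6386 − 48.1914 = 50.4472.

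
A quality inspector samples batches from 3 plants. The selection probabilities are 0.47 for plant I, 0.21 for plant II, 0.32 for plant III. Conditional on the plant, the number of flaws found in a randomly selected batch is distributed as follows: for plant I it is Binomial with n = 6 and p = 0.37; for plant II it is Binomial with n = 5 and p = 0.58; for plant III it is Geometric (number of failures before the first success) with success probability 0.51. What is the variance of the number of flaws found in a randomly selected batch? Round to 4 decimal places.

Per component, I: μ=2.22, E[X²]=6.327; II: μ=2.9, E[X²]=9.628; III: μ=0.960784, E[X²]=2.807.
E[X] = 0.47·2.22 + 0.21·2.9 + 0.32·0.960784 = 1.95985.
E[X²] = 0.47·6.327 + 0.21·9.628 + 0.32·2.807 = 5.89381.
Var(X) = E[X²] − (E[X])² = 5.89381 − 3.84102 = 2.05279.

2.0528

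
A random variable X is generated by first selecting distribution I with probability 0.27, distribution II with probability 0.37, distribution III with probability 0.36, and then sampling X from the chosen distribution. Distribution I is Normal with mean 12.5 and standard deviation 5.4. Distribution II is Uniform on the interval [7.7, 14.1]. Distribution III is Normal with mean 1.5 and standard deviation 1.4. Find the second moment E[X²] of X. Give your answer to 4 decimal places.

For each component E[X²] = Var + (mean)², giving I: 185.41; II: 122.223; III: 4.21.
Overall E[X²] = 0.27·185.41 + 0.37·122.223 + 0.36·4.21 = 96.7989.

96.7989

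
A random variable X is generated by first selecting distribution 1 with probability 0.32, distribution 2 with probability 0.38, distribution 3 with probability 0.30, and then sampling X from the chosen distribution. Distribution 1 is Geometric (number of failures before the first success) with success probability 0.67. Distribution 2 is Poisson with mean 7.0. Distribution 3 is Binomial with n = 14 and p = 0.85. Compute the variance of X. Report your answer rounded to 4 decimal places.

Per component, 1: μ=0.492537, E[X²]=0.977723; 2: μ=7, E[X²]=56; 3: μ=11.9, E[X²]=143.395.
E[X] = 0.32·0.492537 + 0.38·7 + 0.3·11.9 = 6.38761.
E[X²] = 0.32·0.977723 + 0.38·56 + 0.3·143.395 = 64.6114.
Var(X) = E[X²] − (E[X])² = 64.6114 − 40.8016 = 23.8098.

23.8098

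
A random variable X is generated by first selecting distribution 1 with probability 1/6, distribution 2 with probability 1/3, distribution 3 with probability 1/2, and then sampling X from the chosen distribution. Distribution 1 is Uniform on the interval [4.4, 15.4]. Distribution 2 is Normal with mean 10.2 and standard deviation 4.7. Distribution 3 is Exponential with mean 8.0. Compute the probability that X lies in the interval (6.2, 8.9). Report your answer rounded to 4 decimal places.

Conditional on each component, P(6.2 < X < 8.9): 1: 0.245455; 2: 0.193678; 3: 0.131968.
By total probability, P(6.2 < X < 8.9) = 0.166667·0.245455 + 0.333333·0.193678 + 0.5·0.131968 = 0.171452.

0.1715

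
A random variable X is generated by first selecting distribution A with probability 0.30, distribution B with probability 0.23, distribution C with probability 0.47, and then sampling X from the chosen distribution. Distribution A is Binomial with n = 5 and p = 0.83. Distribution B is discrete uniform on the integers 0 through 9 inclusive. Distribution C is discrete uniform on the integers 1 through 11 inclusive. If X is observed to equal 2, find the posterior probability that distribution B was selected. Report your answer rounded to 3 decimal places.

Likelihoods P(X=2 | ·): A: 0.0338457; B: 0.1; C: 0.0909091.
Posterior ∝ prior × likelihood. Numerator for B: 0.23·0.1 = 0.023.
Normalizing constant: 0.3·0.0338457 + 0.23·0.1 + 0.47·0.0909091 = 0.075881.
P(B | observation) = 0.023 / 0.075881 = 0.303106.

0.303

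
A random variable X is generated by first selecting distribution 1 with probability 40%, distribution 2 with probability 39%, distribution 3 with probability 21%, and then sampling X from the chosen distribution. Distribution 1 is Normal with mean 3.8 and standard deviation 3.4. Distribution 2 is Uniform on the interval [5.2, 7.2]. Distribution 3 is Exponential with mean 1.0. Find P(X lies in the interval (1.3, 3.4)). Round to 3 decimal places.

Conditional on each component, P(1.3 < X < 3.4): 1: 0.222093; 2: 0; 3: 0.239159.
By total probability, P(1.3 < X < 3.4) = 0.4·0.222093 + 0.39·0 + 0.21·0.239159 = 0.139061.

0.139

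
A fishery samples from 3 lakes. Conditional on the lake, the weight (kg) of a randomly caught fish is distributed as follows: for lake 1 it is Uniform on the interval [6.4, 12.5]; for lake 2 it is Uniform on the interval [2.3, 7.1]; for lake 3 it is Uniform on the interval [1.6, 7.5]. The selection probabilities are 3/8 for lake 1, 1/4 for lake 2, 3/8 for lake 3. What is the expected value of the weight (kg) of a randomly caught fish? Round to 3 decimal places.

Component means — 1: 9.45; 2: 4.7; 3: 4.55.
E[X] = 0.375·9.45 + 0.25·4.7 + 0.375·4.55 = 6.425.

6.425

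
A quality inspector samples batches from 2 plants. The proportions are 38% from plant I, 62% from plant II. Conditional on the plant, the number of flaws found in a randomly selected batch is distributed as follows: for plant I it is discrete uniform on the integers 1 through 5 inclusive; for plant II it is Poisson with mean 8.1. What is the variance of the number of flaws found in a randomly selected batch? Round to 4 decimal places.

11.9100

Per component, I: μ=3, E[X²]=11; II: μ=8.1, E[X²]=73.71.
E[X] = 0.38·3 + 0.62·8.1 = 6.162.
E[X²] = 0.38·11 + 0.62·73.71 = 49.8802.
Var(X) = E[X²] − (E[X])² = 49.8802 − 37.9702 = 11.91.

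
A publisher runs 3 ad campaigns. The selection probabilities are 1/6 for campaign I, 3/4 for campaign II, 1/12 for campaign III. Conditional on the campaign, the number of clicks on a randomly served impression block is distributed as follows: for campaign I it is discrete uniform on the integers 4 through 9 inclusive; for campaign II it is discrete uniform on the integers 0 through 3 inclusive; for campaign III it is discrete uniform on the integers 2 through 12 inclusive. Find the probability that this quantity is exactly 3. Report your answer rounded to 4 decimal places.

0.1951

Conditional on each campaign, P(X = 3): I: 0; II: 0.25; III: 0.0909091.
By total probability, P(X = 3) = 0.166667·0 + 0.75·0.25 + 0.0833333·0.0909091 = 0.195076.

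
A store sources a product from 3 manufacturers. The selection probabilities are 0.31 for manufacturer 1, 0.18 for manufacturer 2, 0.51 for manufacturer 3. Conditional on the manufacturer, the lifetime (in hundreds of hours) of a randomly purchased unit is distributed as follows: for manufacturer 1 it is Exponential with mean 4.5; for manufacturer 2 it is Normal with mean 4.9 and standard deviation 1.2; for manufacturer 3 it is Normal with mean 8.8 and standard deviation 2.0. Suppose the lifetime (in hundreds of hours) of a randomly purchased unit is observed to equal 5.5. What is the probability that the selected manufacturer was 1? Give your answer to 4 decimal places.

0.2046

Likelihoods f(5.5 | ·): 1: 0.0654611; 2: 0.293388; 3: 0.0511325.
Posterior ∝ prior × likelihood. Numerator for 1: 0.31·0.0654611 = 0.0202929.
Normalizing constant: 0.31·0.0654611 + 0.18·0.293388 + 0.51·0.0511325 = 0.0991803.
P(1 | observation) = 0.0202929 / 0.0991803 = 0.204607.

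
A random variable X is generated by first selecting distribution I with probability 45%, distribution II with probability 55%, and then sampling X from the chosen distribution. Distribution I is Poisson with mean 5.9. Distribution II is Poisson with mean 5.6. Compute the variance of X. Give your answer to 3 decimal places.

Per component, I: μ=5.9, E[X²]=40.71; II: μ=5.6, E[X²]=36.96.
E[X] = 0.45·5.9 + 0.55·5.6 = 5.735.
E[X²] = 0.45·40.71 + 0.55·36.96 = 38.6475.
Var(X) = E[X²] − (E[X])² = 38.6475 − 32.8902 = 5.75727.

5.757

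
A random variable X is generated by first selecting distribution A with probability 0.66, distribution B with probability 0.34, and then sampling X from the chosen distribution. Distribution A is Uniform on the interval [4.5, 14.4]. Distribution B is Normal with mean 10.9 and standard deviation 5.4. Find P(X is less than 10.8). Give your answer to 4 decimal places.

0.5875

Conditional on each component, P(X < 10.8): A: 0.636364; B: 0.492613.
By total probability, P(X < 10.8) = 0.66·0.636364 + 0.34·0.492613 = 0.587488.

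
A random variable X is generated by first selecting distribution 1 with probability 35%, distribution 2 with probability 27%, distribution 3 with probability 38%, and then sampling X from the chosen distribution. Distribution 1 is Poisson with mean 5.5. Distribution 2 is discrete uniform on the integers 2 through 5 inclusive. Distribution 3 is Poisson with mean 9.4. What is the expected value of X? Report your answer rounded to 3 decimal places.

6.442

Component means — 1: 5.5; 2: 3.5; 3: 9.4.
E[X] = 0.35·5.5 + 0.27·3.5 + 0.38·9.4 = 6.442.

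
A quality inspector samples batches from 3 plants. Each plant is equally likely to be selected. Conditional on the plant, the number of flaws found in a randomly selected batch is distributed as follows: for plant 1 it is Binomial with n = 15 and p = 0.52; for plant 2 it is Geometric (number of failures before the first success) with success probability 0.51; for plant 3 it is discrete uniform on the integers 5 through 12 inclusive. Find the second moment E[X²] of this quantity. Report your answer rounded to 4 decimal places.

For each component E[X²] = Var + (mean)², giving 1: 64.584; 2: 2.807; 3: 77.5.
Overall E[X²] = 0.333333·64.584 + 0.333333·2.807 + 0.333333·77.5 = 48.297.

48.2970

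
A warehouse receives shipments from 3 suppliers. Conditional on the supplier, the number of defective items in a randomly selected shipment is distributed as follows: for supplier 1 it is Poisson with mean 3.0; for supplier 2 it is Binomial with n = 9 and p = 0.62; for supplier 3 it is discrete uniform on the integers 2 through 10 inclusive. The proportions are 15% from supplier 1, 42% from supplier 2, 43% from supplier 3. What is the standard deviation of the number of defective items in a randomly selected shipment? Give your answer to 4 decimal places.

Per component, 1: μ=3, E[X²]=12; 2: μ=5.58, E[X²]=33.2568; 3: μ=6, E[X²]=42.6667.
E[X] = 0.15·3 + 0.42·5.58 + 0.43·6 = 5.3736.
E[X²] = 0.15·12 + 0.42·33.2568 + 0.43·42.6667 = 34.1145.
Var(X) = E[X²] − (E[X])² = 34.1145 − 28.8756 = 5.23895.
SD(X) = √5.23895 = 2.28887.

2.2889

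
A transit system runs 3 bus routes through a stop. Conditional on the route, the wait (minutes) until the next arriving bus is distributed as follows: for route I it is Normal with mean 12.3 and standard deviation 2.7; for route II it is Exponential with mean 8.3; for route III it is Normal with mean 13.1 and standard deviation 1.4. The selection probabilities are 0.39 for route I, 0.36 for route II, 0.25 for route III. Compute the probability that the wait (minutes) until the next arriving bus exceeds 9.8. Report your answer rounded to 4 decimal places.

0.6791

Conditional on each route, P(X > 9.8): I: 0.822758; II: 0.307057; III: 0.990792.
By total probability, P(X > 9.8) = 0.39·0.822758 + 0.36·0.307057 + 0.25·0.990792 = 0.679114.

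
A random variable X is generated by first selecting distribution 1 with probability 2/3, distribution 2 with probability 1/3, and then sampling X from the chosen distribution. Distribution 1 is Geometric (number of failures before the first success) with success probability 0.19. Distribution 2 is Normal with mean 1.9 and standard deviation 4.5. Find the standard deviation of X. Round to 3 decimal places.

Per component, 1: μ=4.26316, E[X²]=40.6122; 2: μ=1.9, E[X²]=23.86.
E[X] = 0.666667·4.26316 + 0.333333·1.9 = 3.47544.
E[X²] = 0.666667·40.6122 + 0.333333·23.86 = 35.0281.
Var(X) = E[X²] − (E[X])² = 35.0281 − 12.0787 = 22.9495.
SD(X) = √22.9495 = 4.79056.

4.791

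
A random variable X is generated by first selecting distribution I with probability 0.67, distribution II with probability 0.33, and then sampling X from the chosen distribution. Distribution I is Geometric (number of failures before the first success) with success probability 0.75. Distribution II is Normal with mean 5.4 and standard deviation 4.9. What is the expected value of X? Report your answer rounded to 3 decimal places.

2.005

Component means — I: 0.333333; II: 5.4.
E[X] = 0.67·0.333333 + 0.33·5.4 = 2.00533.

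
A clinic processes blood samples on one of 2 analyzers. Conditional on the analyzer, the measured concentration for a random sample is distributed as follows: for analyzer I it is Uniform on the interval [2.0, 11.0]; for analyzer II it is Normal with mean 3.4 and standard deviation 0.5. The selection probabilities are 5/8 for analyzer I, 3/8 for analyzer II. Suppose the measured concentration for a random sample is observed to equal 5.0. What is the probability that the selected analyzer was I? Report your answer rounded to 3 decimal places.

Likelihoods f(5.0 | ·): I: 0.111111; II: 0.00476818.
Posterior ∝ prior × likelihood. Numerator for I: 0.625·0.111111 = 0.0694444.
Normalizing constant: 0.625·0.111111 + 0.375·0.00476818 = 0.0712325.
P(I | observation) = 0.0694444 / 0.0712325 = 0.974898.

0.975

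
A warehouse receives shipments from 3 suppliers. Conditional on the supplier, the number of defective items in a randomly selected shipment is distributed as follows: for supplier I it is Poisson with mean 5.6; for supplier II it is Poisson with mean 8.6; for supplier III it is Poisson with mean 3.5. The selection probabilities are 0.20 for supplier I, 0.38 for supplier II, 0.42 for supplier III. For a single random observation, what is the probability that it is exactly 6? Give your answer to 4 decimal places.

Conditional on each supplier, P(X = 6): I: 0.158397; II: 0.103449; III: 0.0770983.
By total probability, P(X = 6) = 0.2·0.158397 + 0.38·0.103449 + 0.42·0.0770983 = 0.103371.

0.1034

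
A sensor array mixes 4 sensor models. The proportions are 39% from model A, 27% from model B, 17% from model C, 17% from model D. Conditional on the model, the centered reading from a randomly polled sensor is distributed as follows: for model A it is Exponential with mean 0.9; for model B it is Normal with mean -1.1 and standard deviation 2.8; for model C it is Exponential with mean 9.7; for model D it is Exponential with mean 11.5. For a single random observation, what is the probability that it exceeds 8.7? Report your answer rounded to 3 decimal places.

0.149

Conditional on each model, P(X > 8.7): A: 6.33607e-05; B: 0.000232629; C: 0.407829; D: 0.469296.
By total probability, P(X > 8.7) = 0.39·6.33607e-05 + 0.27·0.000232629 + 0.17·0.407829 + 0.17·0.469296 = 0.149199.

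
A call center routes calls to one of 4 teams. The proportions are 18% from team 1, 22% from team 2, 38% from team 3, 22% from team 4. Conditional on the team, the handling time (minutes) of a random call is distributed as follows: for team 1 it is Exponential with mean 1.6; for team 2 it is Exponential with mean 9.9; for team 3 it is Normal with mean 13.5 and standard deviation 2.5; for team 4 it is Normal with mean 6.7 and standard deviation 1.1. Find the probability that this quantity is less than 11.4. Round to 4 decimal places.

0.6265

Conditional on each team, P(X < 11.4): 1: 0.999195; 2: 0.683843; 3: 0.200454; 4: 0.99999.
By total probability, P(X < 11.4) = 0.18·0.999195 + 0.22·0.683843 + 0.38·0.200454 + 0.22·0.99999 = 0.626471.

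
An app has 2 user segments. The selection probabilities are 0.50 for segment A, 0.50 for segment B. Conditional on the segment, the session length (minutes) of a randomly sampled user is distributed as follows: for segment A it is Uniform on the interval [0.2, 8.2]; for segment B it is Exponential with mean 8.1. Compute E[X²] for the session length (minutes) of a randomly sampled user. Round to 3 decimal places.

77.097

For each component E[X²] = Var + (mean)², giving A: 22.9733; B: 131.22.
Overall E[X²] = 0.5·22.9733 + 0.5·131.22 = 77.0967.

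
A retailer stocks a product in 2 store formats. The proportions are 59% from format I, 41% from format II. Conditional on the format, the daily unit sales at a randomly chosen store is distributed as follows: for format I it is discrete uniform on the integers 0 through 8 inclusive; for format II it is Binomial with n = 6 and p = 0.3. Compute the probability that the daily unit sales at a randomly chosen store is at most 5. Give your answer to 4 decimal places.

Conditional on each format, P(X ≤ 5): I: 0.666667; II: 0.999271.
By total probability, P(X ≤ 5) = 0.59·0.666667 + 0.41·0.999271 = 0.803034.

0.8030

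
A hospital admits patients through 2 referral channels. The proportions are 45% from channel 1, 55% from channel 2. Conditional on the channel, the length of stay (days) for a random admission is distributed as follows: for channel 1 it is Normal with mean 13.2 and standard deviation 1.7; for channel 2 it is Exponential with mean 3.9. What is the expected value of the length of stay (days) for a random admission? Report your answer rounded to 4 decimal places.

Component means — 1: 13.2; 2: 3.9.
E[X] = 0.45·13.2 + 0.55·3.9 = 8.085.

8.0850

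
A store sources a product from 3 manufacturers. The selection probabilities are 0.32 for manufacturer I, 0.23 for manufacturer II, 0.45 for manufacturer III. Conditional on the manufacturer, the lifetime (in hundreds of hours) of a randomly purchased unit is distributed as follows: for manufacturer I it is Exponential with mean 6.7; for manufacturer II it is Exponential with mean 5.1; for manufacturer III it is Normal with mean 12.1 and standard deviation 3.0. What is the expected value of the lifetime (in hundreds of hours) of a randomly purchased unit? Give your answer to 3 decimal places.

8.762

Component means — I: 6.7; II: 5.1; III: 12.1.
E[X] = 0.32·6.7 + 0.23·5.1 + 0.45·12.1 = 8.762.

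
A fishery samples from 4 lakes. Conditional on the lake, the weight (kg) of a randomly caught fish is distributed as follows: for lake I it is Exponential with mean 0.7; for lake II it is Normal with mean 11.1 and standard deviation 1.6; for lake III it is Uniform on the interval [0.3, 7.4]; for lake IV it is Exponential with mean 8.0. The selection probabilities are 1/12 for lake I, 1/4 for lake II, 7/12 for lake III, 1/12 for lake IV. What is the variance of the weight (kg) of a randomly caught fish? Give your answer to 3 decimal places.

Per component, I: μ=0.7, E[X²]=0.98; II: μ=11.1, E[X²]=125.77; III: μ=3.85, E[X²]=19.0233; IV: μ=8, E[X²]=128.
E[X] = 0.0833333·0.7 + 0.25·11.1 + 0.583333·3.85 + 0.0833333·8 = 5.74583.
E[X²] = 0.0833333·0.98 + 0.25·125.77 + 0.583333·19.0233 + 0.0833333·128 = 53.2878.
Var(X) = E[X²] − (E[X])² = 53.2878 − 33.0146 = 20.2732.

20.273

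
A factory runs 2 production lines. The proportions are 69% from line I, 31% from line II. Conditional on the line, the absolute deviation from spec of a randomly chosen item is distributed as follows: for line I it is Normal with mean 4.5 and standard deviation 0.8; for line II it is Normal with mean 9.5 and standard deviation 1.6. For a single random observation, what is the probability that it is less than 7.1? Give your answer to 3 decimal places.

Conditional on each line, P(X < 7.1): I: 0.999423; II: 0.0668072.
By total probability, P(X < 7.1) = 0.69·0.999423 + 0.31·0.0668072 = 0.710312.

0.710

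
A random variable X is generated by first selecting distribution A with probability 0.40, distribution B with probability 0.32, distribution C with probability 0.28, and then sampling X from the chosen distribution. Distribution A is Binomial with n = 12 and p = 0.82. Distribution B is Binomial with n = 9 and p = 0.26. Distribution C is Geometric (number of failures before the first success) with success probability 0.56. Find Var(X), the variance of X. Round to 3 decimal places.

Per component, A: μ=9.84, E[X²]=98.5968; B: μ=2.34, E[X²]=7.2072; C: μ=0.785714, E[X²]=2.02041.
E[X] = 0.4·9.84 + 0.32·2.34 + 0.28·0.785714 = 4.9048.
E[X²] = 0.4·98.5968 + 0.32·7.2072 + 0.28·2.02041 = 42.3107.
Var(X) = E[X²] − (E[X])² = 42.3107 − 24.0571 = 18.2537.

18.254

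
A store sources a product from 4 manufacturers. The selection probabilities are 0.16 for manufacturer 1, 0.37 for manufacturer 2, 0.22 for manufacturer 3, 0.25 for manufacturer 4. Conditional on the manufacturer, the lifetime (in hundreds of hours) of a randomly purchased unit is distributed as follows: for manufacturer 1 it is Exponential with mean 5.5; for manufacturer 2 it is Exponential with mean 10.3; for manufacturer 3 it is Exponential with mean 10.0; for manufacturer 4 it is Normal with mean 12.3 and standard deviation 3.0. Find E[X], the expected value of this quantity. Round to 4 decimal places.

Component means — 1: 5.5; 2: 10.3; 3: 10; 4: 12.3.
E[X] = 0.16·5.5 + 0.37·10.3 + 0.22·10 + 0.25·12.3 = 9.966.

9.9660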